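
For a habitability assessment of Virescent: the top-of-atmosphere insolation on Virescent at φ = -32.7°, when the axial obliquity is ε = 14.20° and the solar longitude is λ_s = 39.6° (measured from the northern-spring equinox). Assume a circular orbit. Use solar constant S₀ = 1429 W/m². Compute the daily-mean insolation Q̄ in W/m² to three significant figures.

Q̄ ≈ 320 W/m²

Solar declination: sin δ = sin ε · sin λ_s = sin 14.20° × sin 39.6° = 0.15636, so δ = +8.996°.
cos H₀ = −tan(-32.7°) tan(+8.996°) = 0.1016, H₀ = 1.4690 rad.
Bracket: H₀ sin φ sin δ + cos φ cos δ sin H₀ = 1.4690×-0.54024×0.15636 + 0.84151×0.98770×0.99482 = -0.124089 + 0.826854 = 0.702765.
Q̄ = (S₀/π) × [bracket] = (1429/π) × 0.702765 = 319.7 W/m².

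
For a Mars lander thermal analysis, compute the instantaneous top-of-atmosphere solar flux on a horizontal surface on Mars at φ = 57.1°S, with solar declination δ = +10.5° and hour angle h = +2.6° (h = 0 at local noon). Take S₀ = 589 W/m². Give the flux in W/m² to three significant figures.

224 W/m²

cos θ_z = sin φ sin δ + cos φ cos δ cos h = -0.153009 + 0.533529 = 0.380520.
Flux = S₀ · cos θ_z = 589 × 0.380520 = 224.1 W/m².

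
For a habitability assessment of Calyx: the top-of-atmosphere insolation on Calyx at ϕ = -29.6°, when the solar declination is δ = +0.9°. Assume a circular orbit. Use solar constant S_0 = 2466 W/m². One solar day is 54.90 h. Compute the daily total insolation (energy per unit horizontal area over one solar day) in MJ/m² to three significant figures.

cos h₀ = −tan(-29.6°) tan(+0.900°) = 0.0089, h₀ = 1.5619 rad.
Bracket: h₀ sin ϕ sin δ + cos ϕ cos δ sin h₀ = 1.5619×-0.49394×0.01571 + 0.86949×0.99988×0.99996 = -0.012120 + 0.869351 = 0.857231.
Q̄ = (S_0/π) × [bracket] = (2466/π) × 0.857231 = 672.89 W/m².
Daily total = Q̄ × 54.90 h × 3600 s/h = 672.89 × 54.90 × 3600 / 10⁶ = 133.0 MJ/m².

133 MJ/m²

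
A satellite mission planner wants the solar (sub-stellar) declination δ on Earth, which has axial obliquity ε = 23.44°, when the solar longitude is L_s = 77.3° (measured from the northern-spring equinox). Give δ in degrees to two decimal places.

δ = +22.83°

sin δ = sin ε · sin L_s = sin 23.44° × sin 77.3° = 0.388056.
δ = arcsin(0.388056) = +22.83°.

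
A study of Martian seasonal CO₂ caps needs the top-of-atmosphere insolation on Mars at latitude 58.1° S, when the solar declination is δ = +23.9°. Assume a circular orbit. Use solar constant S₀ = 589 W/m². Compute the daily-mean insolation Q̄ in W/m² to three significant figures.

Q̄ ≈ 13.4 W/m²

cos H₀ = −tan(-58.1°) tan(+23.900°) = 0.7119, H₀ = 0.7785 rad.
Bracket: H₀ sin φ sin δ + cos φ cos δ sin H₀ = 0.7785×-0.84897×0.40514 + 0.52844×0.91425×0.70225 = -0.267766 + 0.339275 = 0.071509.
Q̄ = (S₀/π) × [bracket] = (589/π) × 0.071509 = 13.41 W/m².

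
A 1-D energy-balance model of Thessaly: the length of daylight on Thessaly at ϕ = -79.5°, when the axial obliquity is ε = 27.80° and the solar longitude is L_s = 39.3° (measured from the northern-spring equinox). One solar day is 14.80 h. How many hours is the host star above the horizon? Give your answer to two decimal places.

0.00 h

Solar declination: sin δ = sin ε · sin L_s = sin 27.80° × sin 39.3° = 0.29540, so δ = +17.182°.
cos h₀ = −tan ϕ · tan δ = 1.6683 ≥ 1, so the host star never rises (polar night) and h₀ = 0.
Daylight = 2h₀/(2π) × 14.80 h = (0.0000/π) × 14.80 = 0.00 h.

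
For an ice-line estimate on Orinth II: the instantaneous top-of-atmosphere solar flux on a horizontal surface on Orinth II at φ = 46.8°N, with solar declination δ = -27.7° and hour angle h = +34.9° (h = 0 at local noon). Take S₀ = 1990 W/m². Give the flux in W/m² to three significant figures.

315 W/m²

cos θ_z = sin φ sin δ + cos φ cos δ cos h = -0.338855 + 0.497089 = 0.158234.
Flux = S₀ · cos θ_z = 1990 × 0.158234 = 314.9 W/m².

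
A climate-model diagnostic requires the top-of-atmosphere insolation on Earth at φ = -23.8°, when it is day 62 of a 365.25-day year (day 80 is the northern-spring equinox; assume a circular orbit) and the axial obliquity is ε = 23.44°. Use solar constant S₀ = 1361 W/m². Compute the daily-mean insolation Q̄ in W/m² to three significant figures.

Q̄ ≈ 427 W/m²

Solar longitude: λ_s = 360° × (62 − 80)/365.25 = -17.741°, i.e. -17.741° + 360° = 342.259°.
sin δ = sin 23.44° × sin 342.259° = -0.12121, so δ = -6.962°.
cos H₀ = −tan(-23.8°) tan(-6.962°) = -0.0539, H₀ = 1.6247 rad.
Bracket: H₀ sin φ sin δ + cos φ cos δ sin H₀ = 1.6247×-0.40355×-0.12121 + 0.91496×0.99263×0.99855 = 0.079471 + 0.906900 = 0.986371.
Q̄ = (S₀/π) × [bracket] = (1361/π) × 0.986371 = 427.3 W/m².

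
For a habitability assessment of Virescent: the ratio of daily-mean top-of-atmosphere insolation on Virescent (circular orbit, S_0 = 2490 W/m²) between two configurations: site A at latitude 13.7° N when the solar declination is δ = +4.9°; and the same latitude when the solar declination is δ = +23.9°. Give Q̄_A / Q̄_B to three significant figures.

Q̄_A / Q̄_B ≈ 0.958

— Configuration A (ϕ=+13.7°):
cos h₀ = −tan(+13.7°) tan(+4.900°) = -0.0209, h₀ = 1.5917 rad.
Bracket: h₀ sin ϕ sin δ + cos ϕ cos δ sin h₀ = 1.5917×0.23684×0.08542 + 0.97155×0.99635×0.99978 = 0.032201 + 0.967791 = 0.999992.
Q̄ = (S_0/π) × [bracket] = (2490/π) × 0.999992 = 792.59 W/m².
— Configuration B (ϕ=+13.7°):
cos h₀ = −tan(+13.7°) tan(+23.900°) = -0.1080, h₀ = 1.6790 rad.
Bracket: h₀ sin ϕ sin δ + cos ϕ cos δ sin h₀ = 1.6790×0.23684×0.40514 + 0.97155×0.91425×0.99415 = 0.161106 + 0.883043 = 1.044149.
Q̄ = (S_0/π) × [bracket] = (2490/π) × 1.044149 = 827.58 W/m².
Ratio Q̄_A / Q̄_B = 792.59 / 827.58 = 0.9577.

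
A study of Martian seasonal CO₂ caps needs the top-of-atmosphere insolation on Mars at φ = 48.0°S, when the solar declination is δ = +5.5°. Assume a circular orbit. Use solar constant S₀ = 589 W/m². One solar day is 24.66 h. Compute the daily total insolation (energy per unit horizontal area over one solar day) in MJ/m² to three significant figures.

9.29 MJ/m²

cos H₀ = −tan(-48.0°) tan(+5.500°) = 0.1069, H₀ = 1.4637 rad.
Bracket: H₀ sin φ sin δ + cos φ cos δ sin H₀ = 1.4637×-0.74314×0.09585 + 0.66913×0.99540×0.99427 = -0.104259 + 0.662236 = 0.557977.
Q̄ = (S₀/π) × [bracket] = (589/π) × 0.557977 = 104.61 W/m².
Daily total = Q̄ × 24.66 h × 3600 s/h = 104.61 × 24.66 × 3600 / 10⁶ = 9.287 MJ/m².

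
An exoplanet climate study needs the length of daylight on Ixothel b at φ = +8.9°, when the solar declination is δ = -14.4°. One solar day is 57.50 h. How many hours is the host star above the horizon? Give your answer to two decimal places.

cos H₀ = −tan φ · tan δ = −tan(+8.9°) × tan(-14.400°) = 0.0402, so H₀ = 1.5306 rad = 87.70°.
Daylight = 2H₀/(2π) × 57.50 h = (1.5306/π) × 57.50 = 28.01 h.

28.01 h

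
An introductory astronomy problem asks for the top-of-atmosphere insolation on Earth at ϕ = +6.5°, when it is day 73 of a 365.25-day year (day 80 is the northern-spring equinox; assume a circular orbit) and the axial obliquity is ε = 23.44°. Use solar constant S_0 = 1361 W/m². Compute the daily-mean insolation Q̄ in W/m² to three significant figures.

Q̄ ≈ 426 W/m²

Solar longitude: L_s = 360° × (73 − 80)/365.25 = -6.899°, i.e. -6.899° + 360° = 353.101°.
sin δ = sin 23.44° × sin 353.101° = -0.04778, so δ = -2.739°.
cos h₀ = −tan(+6.5°) tan(-2.739°) = 0.0055, h₀ = 1.5653 rad.
Bracket: h₀ sin ϕ sin δ + cos ϕ cos δ sin h₀ = 1.5653×0.11320×-0.04778 + 0.99357×0.99886×0.99999 = -0.008466 + 0.992427 = 0.983961.
Q̄ = (S_0/π) × [bracket] = (1361/π) × 0.983961 = 426.3 W/m².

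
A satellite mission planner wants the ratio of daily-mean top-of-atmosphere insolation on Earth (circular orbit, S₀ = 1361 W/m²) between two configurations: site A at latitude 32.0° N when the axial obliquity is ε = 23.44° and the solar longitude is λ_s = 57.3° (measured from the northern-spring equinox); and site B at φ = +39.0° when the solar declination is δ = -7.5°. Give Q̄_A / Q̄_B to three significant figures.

Q̄_A / Q̄_B ≈ 1.70

— Configuration A (φ=+32.0°):
Solar declination: sin δ = sin ε · sin λ_s = sin 23.44° × sin 57.3° = 0.33474, so δ = +19.557°.
cos H₀ = −tan(+32.0°) tan(+19.557°) = -0.2220, H₀ = 1.7946 rad.
Bracket: H₀ sin φ sin δ + cos φ cos δ sin H₀ = 1.7946×0.52992×0.33474 + 0.84805×0.94231×0.97505 = 0.318336 + 0.779188 = 1.097524.
Q̄ = (S₀/π) × [bracket] = (1361/π) × 1.097524 = 475.47 W/m².
— Configuration B (φ=+39.0°):
cos H₀ = −tan(+39.0°) tan(-7.500°) = 0.1066, H₀ = 1.4640 rad.
Bracket: H₀ sin φ sin δ + cos φ cos δ sin H₀ = 1.4640×0.62932×-0.13053 + 0.77715×0.99144×0.99430 = -0.120260 + 0.766106 = 0.645846.
Q̄ = (S₀/π) × [bracket] = (1361/π) × 0.645846 = 279.79 W/m².
Ratio Q̄_A / Q̄_B = 475.47 / 279.79 = 1.699.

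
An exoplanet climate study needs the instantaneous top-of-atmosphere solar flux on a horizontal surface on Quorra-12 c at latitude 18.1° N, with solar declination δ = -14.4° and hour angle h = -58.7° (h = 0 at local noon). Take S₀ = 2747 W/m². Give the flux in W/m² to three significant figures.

cos θ_z = sin φ sin δ + cos φ cos δ cos h = -0.077262 + 0.478297 = 0.401035.
Flux = S₀ · cos θ_z = 2747 × 0.401035 = 1102 W/m².

1.10e+03 W/m²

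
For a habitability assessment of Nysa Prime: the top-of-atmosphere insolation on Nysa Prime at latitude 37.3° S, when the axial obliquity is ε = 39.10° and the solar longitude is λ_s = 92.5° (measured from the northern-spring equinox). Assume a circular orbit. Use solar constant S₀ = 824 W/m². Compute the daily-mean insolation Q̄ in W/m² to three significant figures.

Q̄ ≈ 36.8 W/m²

Solar declination: sin δ = sin ε · sin λ_s = sin 39.10° × sin 92.5° = 0.63008, so δ = +39.056°.
cos H₀ = −tan(-37.3°) tan(+39.056°) = 0.6181, H₀ = 0.9045 rad.
Bracket: H₀ sin φ sin δ + cos φ cos δ sin H₀ = 0.9045×-0.60599×0.63008 + 0.79547×0.77653×0.78609 = -0.345358 + 0.485573 = 0.140215.
Q̄ = (S₀/π) × [bracket] = (824/π) × 0.140215 = 36.78 W/m².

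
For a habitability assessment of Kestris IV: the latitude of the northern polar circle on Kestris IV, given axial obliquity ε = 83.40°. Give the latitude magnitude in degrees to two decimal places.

The polar circle is the lowest latitude that experiences at least one full rotation of continuous daylight at the northern-summer solstice; it lies at |φ| = 90° − ε = 90° − 83.40° = 6.60°.

6.60°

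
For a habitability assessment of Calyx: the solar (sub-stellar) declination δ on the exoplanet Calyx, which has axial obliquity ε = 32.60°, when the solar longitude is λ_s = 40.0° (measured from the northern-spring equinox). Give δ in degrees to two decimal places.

sin δ = sin ε · sin λ_s = sin 32.60° × sin 40.0° = 0.346315.
δ = arcsin(0.346315) = +20.26°.

δ = +20.26°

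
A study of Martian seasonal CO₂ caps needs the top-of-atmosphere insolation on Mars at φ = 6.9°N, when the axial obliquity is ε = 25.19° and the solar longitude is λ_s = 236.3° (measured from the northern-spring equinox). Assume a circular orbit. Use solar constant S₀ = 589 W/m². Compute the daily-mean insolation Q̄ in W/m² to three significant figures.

Q̄ ≈ 162 W/m²

Solar declination: sin δ = sin ε · sin λ_s = sin 25.19° × sin 236.3° = -0.35410, so δ = -20.738°.
cos H₀ = −tan(+6.9°) tan(-20.738°) = 0.0458, H₀ = 1.5250 rad.
Bracket: H₀ sin φ sin δ + cos φ cos δ sin H₀ = 1.5250×0.12014×-0.35410 + 0.99276×0.93521×0.99895 = -0.064876 + 0.927464 = 0.862588.
Q̄ = (S₀/π) × [bracket] = (589/π) × 0.862588 = 161.7 W/m².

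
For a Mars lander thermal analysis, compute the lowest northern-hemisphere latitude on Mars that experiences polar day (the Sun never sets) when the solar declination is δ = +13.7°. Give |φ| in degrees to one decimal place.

|φ| = 76.3°

Polar day requires cos H₀ = −tan φ tan δ ≤ −1, i.e. tan φ tan δ ≥ 1.
The boundary is |tan φ| · |tan δ| = 1, so |φ| = 90° − |δ| = 90° − 13.7° = 76.3° in the northern hemisphere.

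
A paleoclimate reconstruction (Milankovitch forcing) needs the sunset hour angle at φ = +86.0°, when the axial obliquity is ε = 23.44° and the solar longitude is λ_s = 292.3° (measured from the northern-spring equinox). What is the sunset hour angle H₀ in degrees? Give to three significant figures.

H₀ = 0.00°

Solar declination: sin δ = sin ε · sin λ_s = sin 23.44° × sin 292.3° = -0.36804, so δ = -21.595°.
cos H₀ = −tan φ · tan δ = 5.6605 ≥ 1, so the Sun never rises (polar night) and H₀ = 0.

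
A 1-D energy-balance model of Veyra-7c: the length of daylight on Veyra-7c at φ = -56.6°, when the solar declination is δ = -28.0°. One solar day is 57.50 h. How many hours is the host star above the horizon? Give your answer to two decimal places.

45.92 h

cos H₀ = −tan φ · tan δ = −tan(-56.6°) × tan(-28.000°) = -0.8064, so H₀ = 2.5088 rad = 143.74°.
Daylight = 2H₀/(2π) × 57.50 h = (2.5088/π) × 57.50 = 45.92 h.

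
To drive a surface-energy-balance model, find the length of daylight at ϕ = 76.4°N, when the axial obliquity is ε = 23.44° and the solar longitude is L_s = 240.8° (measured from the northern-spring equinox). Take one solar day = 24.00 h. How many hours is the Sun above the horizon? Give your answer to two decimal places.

Solar declination: sin δ = sin ε · sin L_s = sin 23.44° × sin 240.8° = -0.34724, so δ = -20.318°.
cos h₀ = −tan ϕ · tan δ = 1.5305 ≥ 1, so the Sun never rises (polar night) and h₀ = 0.
Daylight = 2h₀/(2π) × 24.00 h = (0.0000/π) × 24.00 = 0.00 h.

0.00 h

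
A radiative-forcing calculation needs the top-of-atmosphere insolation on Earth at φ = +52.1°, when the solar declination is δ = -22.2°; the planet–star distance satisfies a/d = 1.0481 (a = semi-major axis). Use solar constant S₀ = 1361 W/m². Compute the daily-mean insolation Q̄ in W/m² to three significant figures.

Q̄ ≈ 85.9 W/m²

cos H₀ = −tan(+52.1°) tan(-22.200°) = 0.5242, H₀ = 1.0190 rad.
Bracket: H₀ sin φ sin δ + cos φ cos δ sin H₀ = 1.0190×0.78908×-0.37784 + 0.61429×0.92587×0.85158 = -0.303811 + 0.484338 = 0.180527.
Inverse-square distance factor (a/d)² = 1.0481² = 1.098514.
Q̄ = (S₀/π) × 1.098514 × [bracket] = (1361/π) × 1.098514 × 0.180527 = 85.91 W/m².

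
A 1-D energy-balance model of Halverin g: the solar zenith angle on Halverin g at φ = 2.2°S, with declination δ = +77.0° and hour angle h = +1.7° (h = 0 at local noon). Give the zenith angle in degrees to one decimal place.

θ_z = 79.2°

cos θ_z = sin φ sin δ + cos φ cos δ cos h = -0.037404 + 0.224686 = 0.187282.
θ_z = arccos(0.187282) = 79.2°.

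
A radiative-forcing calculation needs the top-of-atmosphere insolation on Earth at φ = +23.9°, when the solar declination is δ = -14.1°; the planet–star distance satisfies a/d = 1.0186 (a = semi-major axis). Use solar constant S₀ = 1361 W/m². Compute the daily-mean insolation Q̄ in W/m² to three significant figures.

cos H₀ = −tan(+23.9°) tan(-14.100°) = 0.1113, H₀ = 1.4593 rad.
Bracket: H₀ sin φ sin δ + cos φ cos δ sin H₀ = 1.4593×0.40514×-0.24362 + 0.91425×0.96987×0.99379 = -0.144033 + 0.881197 = 0.737164.
Inverse-square distance factor (a/d)² = 1.0186² = 1.037546.
Q̄ = (S₀/π) × 1.037546 × [bracket] = (1361/π) × 1.037546 × 0.737164 = 331.3 W/m².

Q̄ ≈ 331 W/m²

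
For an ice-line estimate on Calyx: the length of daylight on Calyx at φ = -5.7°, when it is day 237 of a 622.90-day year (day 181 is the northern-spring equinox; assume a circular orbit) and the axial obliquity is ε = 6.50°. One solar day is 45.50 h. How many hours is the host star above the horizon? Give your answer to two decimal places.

Solar longitude: λ_s = 360° × (237 − 181)/622.90 = 32.365°.
sin δ = sin 6.50° × sin 32.365° = 0.06060, so δ = +3.474°.
cos H₀ = −tan φ · tan δ = −tan(-5.7°) × tan(+3.474°) = 0.0061, so H₀ = 1.5647 rad = 89.65°.
Daylight = 2H₀/(2π) × 45.50 h = (1.5647/π) × 45.50 = 22.66 h.

22.66 h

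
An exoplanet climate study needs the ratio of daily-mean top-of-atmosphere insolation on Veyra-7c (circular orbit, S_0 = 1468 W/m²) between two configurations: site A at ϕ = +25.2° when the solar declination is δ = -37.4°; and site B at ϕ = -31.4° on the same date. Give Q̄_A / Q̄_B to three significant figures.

Q̄_A / Q̄_B ≈ 0.288

— Configuration A (ϕ=+25.2°):
cos h₀ = −tan(+25.2°) tan(-37.400°) = 0.3598, h₀ = 1.2028 rad.
Bracket: h₀ sin ϕ sin δ + cos ϕ cos δ sin h₀ = 1.2028×0.42578×-0.60738 + 0.90483×0.79441×0.93304 = -0.311056 + 0.670675 = 0.359619.
Q̄ = (S_0/π) × [bracket] = (1468/π) × 0.359619 = 168.04 W/m².
— Configuration B (ϕ=-31.4°):
cos h₀ = −tan(-31.4°) tan(-37.400°) = -0.4667, h₀ = 2.0563 rad.
Bracket: h₀ sin ϕ sin δ + cos ϕ cos δ sin h₀ = 2.0563×-0.52101×-0.60738 + 0.85355×0.79441×0.88442 = 0.650718 + 0.599697 = 1.250415.
Q̄ = (S_0/π) × [bracket] = (1468/π) × 1.250415 = 584.29 W/m².
Ratio Q̄_A / Q̄_B = 168.04 / 584.29 = 0.2876.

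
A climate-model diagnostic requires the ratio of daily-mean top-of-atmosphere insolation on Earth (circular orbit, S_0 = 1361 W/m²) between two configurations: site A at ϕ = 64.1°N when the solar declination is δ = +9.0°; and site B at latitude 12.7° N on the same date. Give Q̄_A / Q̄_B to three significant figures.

— Configuration A (ϕ=+64.1°):
cos h₀ = −tan(+64.1°) tan(+9.000°) = -0.3262, h₀ = 1.9031 rad.
Bracket: h₀ sin ϕ sin δ + cos ϕ cos δ sin h₀ = 1.9031×0.89956×0.15643 + 0.43680×0.98769×0.94531 = 0.267801 + 0.407828 = 0.675629.
Q̄ = (S_0/π) × [bracket] = (1361/π) × 0.675629 = 292.70 W/m².
— Configuration B (ϕ=+12.7°):
cos h₀ = −tan(+12.7°) tan(+9.000°) = -0.0357, h₀ = 1.6065 rad.
Bracket: h₀ sin ϕ sin δ + cos ϕ cos δ sin h₀ = 1.6065×0.21985×0.15643 + 0.97553×0.98769×0.99936 = 0.055249 + 0.962905 = 1.018154.
Q̄ = (S_0/π) × [bracket] = (1361/π) × 1.018154 = 441.08 W/m².
Ratio Q̄_A / Q̄_B = 292.70 / 441.08 = 0.6636.

Q̄_A / Q̄_B ≈ 0.664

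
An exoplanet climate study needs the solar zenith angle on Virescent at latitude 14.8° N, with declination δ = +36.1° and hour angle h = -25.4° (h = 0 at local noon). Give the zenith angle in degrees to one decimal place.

θ_z = 31.1°

cos θ_z = sin ϕ sin δ + cos ϕ cos δ cos h = 0.150508 + 0.705671 = 0.856179.
θ_z = arccos(0.856179) = 31.1°.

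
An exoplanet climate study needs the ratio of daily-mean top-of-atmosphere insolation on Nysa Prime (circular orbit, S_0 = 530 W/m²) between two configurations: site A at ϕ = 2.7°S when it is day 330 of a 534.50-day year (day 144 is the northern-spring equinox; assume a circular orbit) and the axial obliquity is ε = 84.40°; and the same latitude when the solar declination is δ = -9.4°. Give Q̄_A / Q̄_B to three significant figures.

— Configuration A (ϕ=-2.7°):
Solar longitude: L_s = 360° × (330 − 144)/534.50 = 125.276°.
sin δ = sin 84.40° × sin 125.276° = 0.81248, so δ = +54.339°.
cos h₀ = −tan(-2.7°) tan(+54.339°) = 0.0657, h₀ = 1.5050 rad.
Bracket: h₀ sin ϕ sin δ + cos ϕ cos δ sin h₀ = 1.5050×-0.04711×0.81248 + 0.99889×0.58298×0.99784 = -0.057605 + 0.581075 = 0.523470.
Q̄ = (S_0/π) × [bracket] = (530/π) × 0.523470 = 88.312 W/m².
— Configuration B (ϕ=-2.7°):
cos h₀ = −tan(-2.7°) tan(-9.400°) = -0.0078, h₀ = 1.5786 rad.
Bracket: h₀ sin ϕ sin δ + cos ϕ cos δ sin h₀ = 1.5786×-0.04711×-0.16333 + 0.99889×0.98657×0.99997 = 0.012147 + 0.985445 = 0.997592.
Q̄ = (S_0/π) × [bracket] = (530/π) × 0.997592 = 168.30 W/m².
Ratio Q̄_A / Q̄_B = 88.312 / 168.30 = 0.5247.

Q̄_A / Q̄_B ≈ 0.525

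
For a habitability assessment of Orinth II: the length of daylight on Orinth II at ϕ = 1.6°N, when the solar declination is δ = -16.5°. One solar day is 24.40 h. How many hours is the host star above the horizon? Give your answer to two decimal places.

12.14 h

cos h₀ = −tan ϕ · tan δ = −tan(+1.6°) × tan(-16.500°) = 0.0083, so h₀ = 1.5625 rad = 89.53°.
Daylight = 2h₀/(2π) × 24.40 h = (1.5625/π) × 24.40 = 12.14 h.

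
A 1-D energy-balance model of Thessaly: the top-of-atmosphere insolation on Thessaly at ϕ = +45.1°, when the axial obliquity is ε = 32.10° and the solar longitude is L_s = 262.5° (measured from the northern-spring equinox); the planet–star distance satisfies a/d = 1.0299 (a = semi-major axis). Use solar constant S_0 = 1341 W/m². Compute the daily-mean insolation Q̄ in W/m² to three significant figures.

Q̄ ≈ 60.7 W/m²

Solar declination: sin δ = sin ε · sin L_s = sin 32.10° × sin 262.5° = -0.52685, so δ = -31.793°.
cos h₀ = −tan(+45.1°) tan(-31.793°) = 0.6220, h₀ = 0.8995 rad.
Bracket: h₀ sin ϕ sin δ + cos ϕ cos δ sin h₀ = 0.8995×0.70834×-0.52685 + 0.70587×0.84996×0.78300 = -0.335683 + 0.469770 = 0.134087.
Inverse-square distance factor (a/d)² = 1.0299² = 1.060694.
Q̄ = (S_0/π) × 1.060694 × [bracket] = (1341/π) × 1.060694 × 0.134087 = 60.71 W/m².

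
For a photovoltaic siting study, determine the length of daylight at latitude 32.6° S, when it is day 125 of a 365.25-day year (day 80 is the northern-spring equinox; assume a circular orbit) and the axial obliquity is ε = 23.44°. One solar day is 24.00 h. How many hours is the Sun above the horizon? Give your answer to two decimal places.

Solar longitude: L_s = 360° × (125 − 80)/365.25 = 44.353°.
sin δ = sin 23.44° × sin 44.353° = 0.27809, so δ = +16.146°.
cos h₀ = −tan ϕ · tan δ = −tan(-32.6°) × tan(+16.146°) = 0.1851, so h₀ = 1.3846 rad = 79.33°.
Daylight = 2h₀/(2π) × 24.00 h = (1.3846/π) × 24.00 = 10.58 h.

10.58 h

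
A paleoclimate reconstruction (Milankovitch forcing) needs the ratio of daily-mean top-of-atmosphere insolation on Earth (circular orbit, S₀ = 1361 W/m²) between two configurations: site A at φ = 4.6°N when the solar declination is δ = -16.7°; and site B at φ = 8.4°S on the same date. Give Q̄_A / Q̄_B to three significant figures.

— Configuration A (φ=+4.6°):
cos H₀ = −tan(+4.6°) tan(-16.700°) = 0.0241, H₀ = 1.5467 rad.
Bracket: H₀ sin φ sin δ + cos φ cos δ sin H₀ = 1.5467×0.08020×-0.28736 + 0.99678×0.95782×0.99971 = -0.035646 + 0.954459 = 0.918813.
Q̄ = (S₀/π) × [bracket] = (1361/π) × 0.918813 = 398.05 W/m².
— Configuration B (φ=-8.4°):
cos H₀ = −tan(-8.4°) tan(-16.700°) = -0.0443, H₀ = 1.6151 rad.
Bracket: H₀ sin φ sin δ + cos φ cos δ sin H₀ = 1.6151×-0.14608×-0.28736 + 0.98927×0.95782×0.99902 = 0.067798 + 0.946614 = 1.014412.
Q̄ = (S₀/π) × [bracket] = (1361/π) × 1.014412 = 439.46 W/m².
Ratio Q̄_A / Q̄_B = 398.05 / 439.46 = 0.9058.

Q̄_A / Q̄_B ≈ 0.906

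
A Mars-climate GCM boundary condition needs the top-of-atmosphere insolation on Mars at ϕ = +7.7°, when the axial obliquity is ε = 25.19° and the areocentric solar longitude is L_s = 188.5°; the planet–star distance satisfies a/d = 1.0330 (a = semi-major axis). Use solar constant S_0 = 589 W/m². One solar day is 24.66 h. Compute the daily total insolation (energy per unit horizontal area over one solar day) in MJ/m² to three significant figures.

17.3 MJ/m²

sin δ = sin 25.19° × sin 188.5° = -0.06291, so δ = -3.607°.
cos h₀ = −tan(+7.7°) tan(-3.607°) = 0.0085, h₀ = 1.5623 rad.
Bracket: h₀ sin ϕ sin δ + cos ϕ cos δ sin h₀ = 1.5623×0.13399×-0.06291 + 0.99098×0.99802×0.99996 = -0.013169 + 0.988978 = 0.975809.
Inverse-square distance factor (a/d)² = 1.0330² = 1.067089.
Q̄ = (S_0/π) × 1.067089 × [bracket] = (589/π) × 1.067089 × 0.975809 = 195.22 W/m².
Daily total = Q̄ × 24.66 h × 3600 s/h = 195.22 × 24.66 × 3600 / 10⁶ = 17.33 MJ/m².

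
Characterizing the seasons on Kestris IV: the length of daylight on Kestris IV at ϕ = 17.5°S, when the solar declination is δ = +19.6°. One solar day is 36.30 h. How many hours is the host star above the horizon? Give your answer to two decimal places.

16.85 h

cos h₀ = −tan ϕ · tan δ = −tan(-17.5°) × tan(+19.600°) = 0.1123, so h₀ = 1.4583 rad = 83.55°.
Daylight = 2h₀/(2π) × 36.30 h = (1.4583/π) × 36.30 = 16.85 h.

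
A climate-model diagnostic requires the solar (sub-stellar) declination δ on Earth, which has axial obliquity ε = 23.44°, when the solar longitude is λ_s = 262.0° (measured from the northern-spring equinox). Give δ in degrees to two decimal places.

sin δ = sin ε · sin λ_s = sin 23.44° × sin 262.0° = -0.393917.
δ = arcsin(-0.393917) = -23.20°.

δ = -23.20°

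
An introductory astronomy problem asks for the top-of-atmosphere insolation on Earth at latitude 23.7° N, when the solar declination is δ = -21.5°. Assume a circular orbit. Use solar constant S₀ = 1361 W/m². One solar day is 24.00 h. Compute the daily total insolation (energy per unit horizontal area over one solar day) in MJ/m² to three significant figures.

cos H₀ = −tan(+23.7°) tan(-21.500°) = 0.1729, H₀ = 1.3970 rad.
Bracket: H₀ sin φ sin δ + cos φ cos δ sin H₀ = 1.3970×0.40195×-0.36650 + 0.91566×0.93042×0.98494 = -0.205799 + 0.839118 = 0.633319.
Q̄ = (S₀/π) × [bracket] = (1361/π) × 0.633319 = 274.37 W/m².
Daily total = Q̄ × 24.00 h × 3600 s/h = 274.37 × 24.00 × 3600 / 10⁶ = 23.71 MJ/m².

23.7 MJ/m²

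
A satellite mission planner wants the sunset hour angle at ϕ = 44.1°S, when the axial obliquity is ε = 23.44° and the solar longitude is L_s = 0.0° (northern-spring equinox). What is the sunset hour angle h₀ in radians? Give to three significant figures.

h₀ = 1.57 rad

Solar declination: sin δ = sin ε · sin L_s = sin 23.44° × sin 0.0° = 0.00000, so δ = +0.000°.
cos h₀ = −tan ϕ · tan δ = −tan(-44.1°) × tan(+0.000°) = 0.0000, so h₀ = 1.5708 rad = 90.00°.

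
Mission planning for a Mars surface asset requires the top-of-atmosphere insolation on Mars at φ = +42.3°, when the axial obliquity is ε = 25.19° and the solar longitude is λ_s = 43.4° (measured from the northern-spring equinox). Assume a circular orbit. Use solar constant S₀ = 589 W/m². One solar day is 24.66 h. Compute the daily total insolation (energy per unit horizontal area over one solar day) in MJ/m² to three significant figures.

Solar declination: sin δ = sin ε · sin λ_s = sin 25.19° × sin 43.4° = 0.29244, so δ = +17.004°.
cos H₀ = −tan(+42.3°) tan(+17.004°) = -0.2783, H₀ = 1.8528 rad.
Bracket: H₀ sin φ sin δ + cos φ cos δ sin H₀ = 1.8528×0.67301×0.29244 + 0.73963×0.95628×0.96050 = 0.364659 + 0.679355 = 1.044014.
Q̄ = (S₀/π) × [bracket] = (589/π) × 1.044014 = 195.74 W/m².
Daily total = Q̄ × 24.66 h × 3600 s/h = 195.74 × 24.66 × 3600 / 10⁶ = 17.38 MJ/m².

17.4 MJ/m²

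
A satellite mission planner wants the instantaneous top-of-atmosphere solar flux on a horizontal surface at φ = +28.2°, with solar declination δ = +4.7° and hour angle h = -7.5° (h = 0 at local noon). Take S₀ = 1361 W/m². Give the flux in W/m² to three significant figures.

1.24e+03 W/m²

cos θ_z = sin φ sin δ + cos φ cos δ cos h = 0.038720 + 0.870826 = 0.909546.
Flux = S₀ · cos θ_z = 1361 × 0.909546 = 1238 W/m².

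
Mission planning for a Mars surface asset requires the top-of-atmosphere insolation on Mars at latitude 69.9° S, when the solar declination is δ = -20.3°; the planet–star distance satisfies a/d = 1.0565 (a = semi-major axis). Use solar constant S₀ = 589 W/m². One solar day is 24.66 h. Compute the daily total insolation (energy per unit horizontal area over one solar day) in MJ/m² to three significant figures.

19.0 MJ/m²

cos H₀ = −tan(-69.9°) tan(-20.300°) = -1.0108 ≤ −1 ⇒ polar day, H₀ = π.
Bracket: H₀ sin φ sin δ + cos φ cos δ sin H₀ = 3.1416×-0.93909×-0.34694 + 0.34366×0.93789×0.00000 = 1.023558 + 0.000000 = 1.023558.
Inverse-square distance factor (a/d)² = 1.0565² = 1.116192.
Q̄ = (S₀/π) × 1.116192 × [bracket] = (589/π) × 1.116192 × 1.023558 = 214.20 W/m².
Daily total = Q̄ × 24.66 h × 3600 s/h = 214.20 × 24.66 × 3600 / 10⁶ = 19.02 MJ/m².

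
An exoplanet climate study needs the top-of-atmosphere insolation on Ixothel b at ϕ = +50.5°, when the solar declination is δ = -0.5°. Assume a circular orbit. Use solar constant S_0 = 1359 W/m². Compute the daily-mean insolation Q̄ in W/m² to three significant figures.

cos h₀ = −tan(+50.5°) tan(-0.500°) = 0.0106, h₀ = 1.5602 rad.
Bracket: h₀ sin ϕ sin δ + cos ϕ cos δ sin h₀ = 1.5602×0.77162×-0.00873 + 0.63608×0.99996×0.99994 = -0.010510 + 0.636016 = 0.625506.
Q̄ = (S_0/π) × [bracket] = (1359/π) × 0.625506 = 270.6 W/m².

Q̄ ≈ 271 W/m²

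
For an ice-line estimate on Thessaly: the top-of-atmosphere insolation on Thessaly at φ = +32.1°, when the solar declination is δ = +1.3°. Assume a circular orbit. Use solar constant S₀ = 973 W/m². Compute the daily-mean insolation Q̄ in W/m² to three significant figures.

Q̄ ≈ 268 W/m²

cos H₀ = −tan(+32.1°) tan(+1.300°) = -0.0142, H₀ = 1.5850 rad.
Bracket: H₀ sin φ sin δ + cos φ cos δ sin H₀ = 1.5850×0.53140×0.02269 + 0.84712×0.99974×0.99990 = 0.019111 + 0.846815 = 0.865926.
Q̄ = (S₀/π) × [bracket] = (973/π) × 0.865926 = 268.2 W/m².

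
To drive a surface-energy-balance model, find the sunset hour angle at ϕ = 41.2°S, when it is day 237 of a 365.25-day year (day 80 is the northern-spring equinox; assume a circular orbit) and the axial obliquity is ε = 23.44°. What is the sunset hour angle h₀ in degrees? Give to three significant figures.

h₀ = 81.3°

Solar longitude: L_s = 360° × (237 − 80)/365.25 = 154.743°.
sin δ = sin 23.44° × sin 154.743° = 0.16973, so δ = +9.772°.
cos h₀ = −tan ϕ · tan δ = −tan(-41.2°) × tan(+9.772°) = 0.1508, so h₀ = 1.4194 rad = 81.33°.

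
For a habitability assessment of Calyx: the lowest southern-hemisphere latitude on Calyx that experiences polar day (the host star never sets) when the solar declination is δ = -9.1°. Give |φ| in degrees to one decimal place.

Polar day requires cos H₀ = −tan φ tan δ ≤ −1, i.e. tan φ tan δ ≥ 1.
The boundary is |tan φ| · |tan δ| = 1, so |φ| = 90° − |δ| = 90° − 9.1° = 80.9° in the southern hemisphere.

|φ| = 80.9°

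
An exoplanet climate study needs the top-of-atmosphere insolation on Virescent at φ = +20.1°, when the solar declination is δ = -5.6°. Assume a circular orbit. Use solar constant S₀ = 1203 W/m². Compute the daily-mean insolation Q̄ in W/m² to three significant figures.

Q̄ ≈ 338 W/m²

cos H₀ = −tan(+20.1°) tan(-5.600°) = 0.0359, H₀ = 1.5349 rad.
Bracket: H₀ sin φ sin δ + cos φ cos δ sin H₀ = 1.5349×0.34366×-0.09758 + 0.93909×0.99523×0.99936 = -0.051472 + 0.934012 = 0.882540.
Q̄ = (S₀/π) × [bracket] = (1203/π) × 0.882540 = 337.9 W/m².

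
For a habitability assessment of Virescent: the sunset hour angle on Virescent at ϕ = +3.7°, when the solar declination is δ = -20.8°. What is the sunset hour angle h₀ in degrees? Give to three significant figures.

h₀ = 88.6°

cos h₀ = −tan ϕ · tan δ = −tan(+3.7°) × tan(-20.800°) = 0.0246, so h₀ = 1.5462 rad = 88.59°.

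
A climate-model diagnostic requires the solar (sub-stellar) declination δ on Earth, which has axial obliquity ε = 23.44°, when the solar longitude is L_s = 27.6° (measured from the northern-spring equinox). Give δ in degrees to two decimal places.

δ = +10.62°

sin δ = sin ε · sin L_s = sin 23.44° × sin 27.6° = 0.184294.
δ = arcsin(0.184294) = +10.62°.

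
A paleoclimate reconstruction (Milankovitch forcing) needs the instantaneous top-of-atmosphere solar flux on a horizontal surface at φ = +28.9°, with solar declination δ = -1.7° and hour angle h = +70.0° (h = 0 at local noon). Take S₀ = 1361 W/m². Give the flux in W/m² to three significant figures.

cos θ_z = sin φ sin δ + cos φ cos δ cos h = -0.014337 + 0.299295 = 0.284958.
Flux = S₀ · cos θ_z = 1361 × 0.284958 = 387.8 W/m².

388 W/m²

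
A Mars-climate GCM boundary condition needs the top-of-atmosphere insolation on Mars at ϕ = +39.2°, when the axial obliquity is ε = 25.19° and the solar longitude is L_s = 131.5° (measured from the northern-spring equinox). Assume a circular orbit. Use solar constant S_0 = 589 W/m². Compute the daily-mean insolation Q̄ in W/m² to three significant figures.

Solar declination: sin δ = sin ε · sin L_s = sin 25.19° × sin 131.5° = 0.31877, so δ = +18.589°.
cos h₀ = −tan(+39.2°) tan(+18.589°) = -0.2743, h₀ = 1.8487 rad.
Bracket: h₀ sin ϕ sin δ + cos ϕ cos δ sin h₀ = 1.8487×0.63203×0.31877 + 0.77494×0.94783×0.96165 = 0.372462 + 0.706343 = 1.078805.
Q̄ = (S_0/π) × [bracket] = (589/π) × 1.078805 = 202.3 W/m².

Q̄ ≈ 202 W/m²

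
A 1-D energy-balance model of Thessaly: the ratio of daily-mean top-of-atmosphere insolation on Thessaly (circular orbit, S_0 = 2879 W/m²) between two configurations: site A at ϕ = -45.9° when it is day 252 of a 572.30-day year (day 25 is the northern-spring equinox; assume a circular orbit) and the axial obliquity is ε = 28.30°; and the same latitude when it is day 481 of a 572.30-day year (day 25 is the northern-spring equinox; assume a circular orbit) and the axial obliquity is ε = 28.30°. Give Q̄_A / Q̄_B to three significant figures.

— Configuration A (ϕ=-45.9°):
Solar longitude: L_s = 360° × (252 − 25)/572.30 = 142.792°.
sin δ = sin 28.30° × sin 142.792° = 0.28668, so δ = +16.660°.
cos h₀ = −tan(-45.9°) tan(+16.660°) = 0.3088, h₀ = 1.2569 rad.
Bracket: h₀ sin ϕ sin δ + cos ϕ cos δ sin h₀ = 1.2569×-0.71813×0.28668 + 0.69591×0.95803×0.95113 = -0.258762 + 0.634121 = 0.375359.
Q̄ = (S_0/π) × [bracket] = (2879/π) × 0.375359 = 343.98 W/m².
— Configuration B (ϕ=-45.9°):
Solar longitude: L_s = 360° × (481 − 25)/572.30 = 286.843°.
sin δ = sin 28.30° × sin 286.843° = -0.45375, so δ = -26.985°.
cos h₀ = −tan(-45.9°) tan(-26.985°) = -0.5254, h₀ = 2.1240 rad.
Bracket: h₀ sin ϕ sin δ + cos ϕ cos δ sin h₀ = 2.1240×-0.71813×-0.45375 + 0.69591×0.89113×0.85083 = 0.692109 + 0.527639 = 1.219748.
Q̄ = (S_0/π) × [bracket] = (2879/π) × 1.219748 = 1117.8 W/m².
Ratio Q̄_A / Q̄_B = 343.98 / 1117.8 = 0.3077.

Q̄_A / Q̄_B ≈ 0.308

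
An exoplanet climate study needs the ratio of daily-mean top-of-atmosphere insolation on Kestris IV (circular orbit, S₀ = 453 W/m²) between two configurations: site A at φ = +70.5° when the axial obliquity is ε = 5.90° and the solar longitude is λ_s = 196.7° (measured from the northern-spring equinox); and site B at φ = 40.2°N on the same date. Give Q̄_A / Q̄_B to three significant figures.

— Configuration A (φ=+70.5°):
Solar declination: sin δ = sin ε · sin λ_s = sin 5.90° × sin 196.7° = -0.02954, so δ = -1.693°.
cos H₀ = −tan(+70.5°) tan(-1.693°) = 0.0835, H₀ = 1.4872 rad.
Bracket: H₀ sin φ sin δ + cos φ cos δ sin H₀ = 1.4872×0.94264×-0.02954 + 0.33381×0.99956×0.99651 = -0.041412 + 0.332499 = 0.291087.
Q̄ = (S₀/π) × [bracket] = (453/π) × 0.291087 = 41.973 W/m².
— Configuration B (φ=+40.2°):
cos H₀ = −tan(+40.2°) tan(-1.693°) = 0.0250, H₀ = 1.5458 rad.
Bracket: H₀ sin φ sin δ + cos φ cos δ sin H₀ = 1.5458×0.64546×-0.02954 + 0.76380×0.99956×0.99969 = -0.029474 + 0.763227 = 0.733753.
Q̄ = (S₀/π) × [bracket] = (453/π) × 0.733753 = 105.80 W/m².
Ratio Q̄_A / Q̄_B = 41.973 / 105.80 = 0.3967.

Q̄_A / Q̄_B ≈ 0.397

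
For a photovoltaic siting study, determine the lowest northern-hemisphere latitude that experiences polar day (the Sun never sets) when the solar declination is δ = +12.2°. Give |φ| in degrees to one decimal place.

Polar day requires cos H₀ = −tan φ tan δ ≤ −1, i.e. tan φ tan δ ≥ 1.
The boundary is |tan φ| · |tan δ| = 1, so |φ| = 90° − |δ| = 90° − 12.2° = 77.8° in the northern hemisphere.

|φ| = 77.8°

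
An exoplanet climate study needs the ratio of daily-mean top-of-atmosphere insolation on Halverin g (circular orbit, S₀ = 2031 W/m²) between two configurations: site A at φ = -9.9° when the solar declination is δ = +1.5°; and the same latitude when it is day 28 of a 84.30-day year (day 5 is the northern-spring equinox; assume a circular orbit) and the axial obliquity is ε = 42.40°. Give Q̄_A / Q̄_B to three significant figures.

— Configuration A (φ=-9.9°):
cos H₀ = −tan(-9.9°) tan(+1.500°) = 0.0046, H₀ = 1.5662 rad.
Bracket: H₀ sin φ sin δ + cos φ cos δ sin H₀ = 1.5662×-0.17193×0.02618 + 0.98511×0.99966×0.99999 = -0.007050 + 0.984765 = 0.977715.
Q̄ = (S₀/π) × [bracket] = (2031/π) × 0.977715 = 632.08 W/m².
— Configuration B (φ=-9.9°):
Solar longitude: λ_s = 360° × (28 − 5)/84.30 = 98.221°.
sin δ = sin 42.40° × sin 98.221° = 0.66737, so δ = +41.865°.
cos H₀ = −tan(-9.9°) tan(+41.865°) = 0.1564, H₀ = 1.4138 rad.
Bracket: H₀ sin φ sin δ + cos φ cos δ sin H₀ = 1.4138×-0.17193×0.66737 + 0.98511×0.74472×0.98769 = -0.162221 + 0.724600 = 0.562379.
Q̄ = (S₀/π) × [bracket] = (2031/π) × 0.562379 = 363.57 W/m².
Ratio Q̄_A / Q̄_B = 632.08 / 363.57 = 1.739.

Q̄_A / Q̄_B ≈ 1.74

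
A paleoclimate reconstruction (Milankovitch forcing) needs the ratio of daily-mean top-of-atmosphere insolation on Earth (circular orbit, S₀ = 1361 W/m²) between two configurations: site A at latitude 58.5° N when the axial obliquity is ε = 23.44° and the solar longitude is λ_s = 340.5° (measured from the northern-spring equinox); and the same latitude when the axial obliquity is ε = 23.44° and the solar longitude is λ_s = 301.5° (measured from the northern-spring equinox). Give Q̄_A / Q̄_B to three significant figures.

Q̄_A / Q̄_B ≈ 2.82

— Configuration A (φ=+58.5°):
Solar declination: sin δ = sin ε · sin λ_s = sin 23.44° × sin 340.5° = -0.13278, so δ = -7.631°.
cos H₀ = −tan(+58.5°) tan(-7.631°) = 0.2186, H₀ = 1.3504 rad.
Bracket: H₀ sin φ sin δ + cos φ cos δ sin H₀ = 1.3504×0.85264×-0.13278 + 0.52250×0.99114×0.97581 = -0.152884 + 0.505343 = 0.352459.
Q̄ = (S₀/π) × [bracket] = (1361/π) × 0.352459 = 152.69 W/m².
— Configuration B (φ=+58.5°):
Solar declination: sin δ = sin ε · sin λ_s = sin 23.44° × sin 301.5° = -0.33917, so δ = -19.826°.
cos H₀ = −tan(+58.5°) tan(-19.826°) = 0.5884, H₀ = 0.9418 rad.
Bracket: H₀ sin φ sin δ + cos φ cos δ sin H₀ = 0.9418×0.85264×-0.33917 + 0.52250×0.94072×0.80861 = -0.272359 + 0.397453 = 0.125094.
Q̄ = (S₀/π) × [bracket] = (1361/π) × 0.125094 = 54.193 W/m².
Ratio Q̄_A / Q̄_B = 152.69 / 54.193 = 2.818.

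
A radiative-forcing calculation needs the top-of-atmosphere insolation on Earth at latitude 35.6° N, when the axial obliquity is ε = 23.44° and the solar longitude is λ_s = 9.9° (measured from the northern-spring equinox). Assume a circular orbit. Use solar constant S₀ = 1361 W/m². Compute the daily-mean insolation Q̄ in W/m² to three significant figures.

Solar declination: sin δ = sin ε · sin λ_s = sin 23.44° × sin 9.9° = 0.06839, so δ = +3.922°.
cos H₀ = −tan(+35.6°) tan(+3.922°) = -0.0491, H₀ = 1.6199 rad.
Bracket: H₀ sin φ sin δ + cos φ cos δ sin H₀ = 1.6199×0.58212×0.06839 + 0.81310×0.99766×0.99879 = 0.064490 + 0.810216 = 0.874706.
Q̄ = (S₀/π) × [bracket] = (1361/π) × 0.874706 = 378.9 W/m².

Q̄ ≈ 379 W/m²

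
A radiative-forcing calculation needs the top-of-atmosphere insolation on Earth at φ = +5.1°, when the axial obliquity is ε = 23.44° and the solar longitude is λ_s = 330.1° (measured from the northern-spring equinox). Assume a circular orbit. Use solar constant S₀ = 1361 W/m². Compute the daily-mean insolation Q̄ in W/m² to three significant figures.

Solar declination: sin δ = sin ε · sin λ_s = sin 23.44° × sin 330.1° = -0.19829, so δ = -11.437°.
cos H₀ = −tan(+5.1°) tan(-11.437°) = 0.0181, H₀ = 1.5527 rad.
Bracket: H₀ sin φ sin δ + cos φ cos δ sin H₀ = 1.5527×0.08889×-0.19829 + 0.99604×0.98014×0.99984 = -0.027368 + 0.976102 = 0.948734.
Q̄ = (S₀/π) × [bracket] = (1361/π) × 0.948734 = 411.0 W/m².

Q̄ ≈ 411 W/m²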